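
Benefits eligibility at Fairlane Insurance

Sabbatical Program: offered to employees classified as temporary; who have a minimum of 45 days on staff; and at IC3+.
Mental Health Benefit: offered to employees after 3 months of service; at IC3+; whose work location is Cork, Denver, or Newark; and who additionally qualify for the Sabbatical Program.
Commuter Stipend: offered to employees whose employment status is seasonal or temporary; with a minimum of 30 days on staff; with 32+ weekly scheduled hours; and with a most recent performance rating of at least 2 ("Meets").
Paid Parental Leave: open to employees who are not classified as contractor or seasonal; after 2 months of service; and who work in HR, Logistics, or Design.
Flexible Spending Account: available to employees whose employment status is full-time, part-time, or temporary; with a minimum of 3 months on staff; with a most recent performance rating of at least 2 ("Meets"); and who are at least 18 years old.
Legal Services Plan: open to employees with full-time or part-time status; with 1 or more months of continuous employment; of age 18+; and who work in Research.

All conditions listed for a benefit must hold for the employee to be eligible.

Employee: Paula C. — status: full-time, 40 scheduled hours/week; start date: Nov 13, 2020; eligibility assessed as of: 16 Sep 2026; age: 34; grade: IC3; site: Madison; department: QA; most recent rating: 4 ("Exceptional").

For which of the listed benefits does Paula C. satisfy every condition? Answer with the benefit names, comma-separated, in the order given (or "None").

Service from Nov 13, 2020 to 16 Sep 2026: 2133 days.
Sabbatical Program — status full-time ✗ (requires temporary) → not eligible.
Mental Health Benefit — service 2133 days ≥ 3 months (≈90 days) ✓; grade IC3 ≥ IC3 ✓; site Madison ✗ (not Cork, Denver, or Newark) → not eligible.
Commuter Stipend — status full-time ✗ (requires seasonal or temporary) → not eligible.
Paid Parental Leave — status full-time ✓ (not excluded); service 2133 days ≥ 2 months (≈60 days) ✓; dept QA ✗ → not eligible.
Flexible Spending Account — status full-time ✓; service 2133 days ≥ 3 months (≈90 days) ✓; rating 4 ≥ 2 ✓; age 34 ≥ 18 ✓ → eligible.
Legal Services Plan — status full-time ✓; service 2133 days ≥ 1 month (≈30 days) ✓; age 34 ≥ 18 ✓; dept QA ✗ → not eligible.

Flexible Spending Account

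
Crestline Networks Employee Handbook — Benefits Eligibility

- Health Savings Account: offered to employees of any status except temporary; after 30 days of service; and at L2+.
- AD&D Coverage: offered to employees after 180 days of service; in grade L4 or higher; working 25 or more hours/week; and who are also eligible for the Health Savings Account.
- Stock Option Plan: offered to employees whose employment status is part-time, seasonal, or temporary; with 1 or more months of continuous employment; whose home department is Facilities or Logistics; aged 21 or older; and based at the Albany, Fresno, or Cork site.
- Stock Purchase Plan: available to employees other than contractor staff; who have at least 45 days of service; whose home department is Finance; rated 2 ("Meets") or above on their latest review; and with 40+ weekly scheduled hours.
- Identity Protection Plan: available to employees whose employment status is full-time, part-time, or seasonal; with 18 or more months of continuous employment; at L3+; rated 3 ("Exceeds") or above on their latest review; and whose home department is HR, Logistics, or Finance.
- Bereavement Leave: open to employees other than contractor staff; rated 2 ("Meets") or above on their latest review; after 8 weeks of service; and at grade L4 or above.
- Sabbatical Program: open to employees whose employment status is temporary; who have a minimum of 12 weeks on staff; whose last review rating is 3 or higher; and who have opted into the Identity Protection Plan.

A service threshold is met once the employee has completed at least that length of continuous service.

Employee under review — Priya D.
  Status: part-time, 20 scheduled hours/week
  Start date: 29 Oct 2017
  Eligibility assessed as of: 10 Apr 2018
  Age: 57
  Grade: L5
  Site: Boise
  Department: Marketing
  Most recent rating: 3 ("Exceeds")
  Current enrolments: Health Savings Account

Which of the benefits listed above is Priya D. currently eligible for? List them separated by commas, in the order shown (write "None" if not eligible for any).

Health Savings Account, Bereavement Leave

Service from 29 Oct 2017 to 10 Apr 2018: 163 days.
Health Savings Account — status part-time ✓ (not excluded); service 163 days ≥ 30 days ✓; grade L5 ≥ L2 ✓ → eligible.
AD&D Coverage — service 163 days < 180 days ✗ → not eligible.
Stock Option Plan — status part-time ✓; service 163 days ≥ 1 month (≈30 days) ✓; dept Marketing ✗ → not eligible.
Stock Purchase Plan — status part-time ✓ (not excluded); service 163 days ≥ 45 days ✓; dept Marketing ✗ → not eligible.
Identity Protection Plan — status part-time ✓; service 163 days < 18 months (≈540 days) ✗ → not eligible.
Bereavement Leave — status part-time ✓ (not excluded); rating 3 ≥ 2 ✓; service 163 days ≥ 8 weeks (≈56 days) ✓; grade L5 ≥ L4 ✓ → eligible.
Sabbatical Program — status part-time ✗ (requires temporary) → not eligible.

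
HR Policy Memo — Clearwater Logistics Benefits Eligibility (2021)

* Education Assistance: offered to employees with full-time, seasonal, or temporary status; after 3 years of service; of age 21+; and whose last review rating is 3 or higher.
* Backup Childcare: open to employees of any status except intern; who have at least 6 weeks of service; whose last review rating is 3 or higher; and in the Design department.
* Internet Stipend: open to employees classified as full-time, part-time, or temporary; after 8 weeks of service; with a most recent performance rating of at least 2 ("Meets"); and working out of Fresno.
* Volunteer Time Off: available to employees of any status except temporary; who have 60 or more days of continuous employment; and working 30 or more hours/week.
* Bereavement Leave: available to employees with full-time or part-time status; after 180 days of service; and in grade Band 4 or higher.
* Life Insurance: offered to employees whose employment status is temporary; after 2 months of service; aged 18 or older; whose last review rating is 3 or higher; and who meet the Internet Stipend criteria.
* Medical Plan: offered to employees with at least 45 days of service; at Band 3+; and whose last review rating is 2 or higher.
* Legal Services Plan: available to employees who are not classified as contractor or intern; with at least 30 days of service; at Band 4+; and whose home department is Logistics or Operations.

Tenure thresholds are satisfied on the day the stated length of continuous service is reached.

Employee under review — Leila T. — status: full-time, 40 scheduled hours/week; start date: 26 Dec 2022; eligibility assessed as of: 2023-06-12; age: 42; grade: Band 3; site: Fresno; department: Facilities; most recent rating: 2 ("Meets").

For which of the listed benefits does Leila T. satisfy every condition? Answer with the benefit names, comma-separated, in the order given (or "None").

Service from 26 Dec 2022 to 2023-06-12: 168 days.
Education Assistance — status full-time ✓; service 168 days < 3 years (≈1095 days) ✗ → not eligible.
Backup Childcare — status full-time ✓ (not excluded); service 168 days ≥ 6 weeks (≈42 days) ✓; rating 2 < 3 ✗ → not eligible.
Internet Stipend — status full-time ✓; service 168 days ≥ 8 weeks (≈56 days) ✓; rating 2 ≥ 2 ✓; site Fresno ✓ → eligible.
Volunteer Time Off — status full-time ✓ (not excluded); service 168 days ≥ 60 days ✓; 40 hrs/wk ≥ 30 ✓ → eligible.
Bereavement Leave — status full-time ✓; service 168 days < 180 days ✗ → not eligible.
Life Insurance — status full-time ✗ (requires temporary) → not eligible.
Medical Plan — service 168 days ≥ 45 days ✓; grade Band 3 ≥ Band 3 ✓; rating 2 ≥ 2 ✓ → eligible.
Legal Services Plan — status full-time ✓ (not excluded); service 168 days ≥ 30 days ✓; grade Band 3 < Band 4 ✗ → not eligible.

Internet Stipend, Volunteer Time Off, Medical Plan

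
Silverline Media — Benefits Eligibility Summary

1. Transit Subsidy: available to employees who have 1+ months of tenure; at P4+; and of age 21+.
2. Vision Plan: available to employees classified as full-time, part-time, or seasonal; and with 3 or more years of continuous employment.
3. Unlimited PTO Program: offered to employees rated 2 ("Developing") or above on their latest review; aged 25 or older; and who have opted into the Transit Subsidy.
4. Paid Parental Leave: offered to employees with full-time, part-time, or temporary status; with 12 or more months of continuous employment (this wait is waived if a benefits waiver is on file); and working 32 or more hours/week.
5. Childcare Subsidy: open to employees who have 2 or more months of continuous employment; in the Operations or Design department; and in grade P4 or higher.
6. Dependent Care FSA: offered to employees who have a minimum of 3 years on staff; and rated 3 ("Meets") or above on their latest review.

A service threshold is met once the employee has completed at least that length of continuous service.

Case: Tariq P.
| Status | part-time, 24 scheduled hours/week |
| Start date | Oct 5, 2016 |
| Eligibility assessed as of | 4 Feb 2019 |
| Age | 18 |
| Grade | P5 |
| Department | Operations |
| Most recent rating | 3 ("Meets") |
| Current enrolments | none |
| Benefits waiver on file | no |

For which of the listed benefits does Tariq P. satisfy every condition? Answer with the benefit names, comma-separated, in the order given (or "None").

Service from Oct 5, 2016 to 4 Feb 2019: 852 days.
Transit Subsidy — service 852 days ≥ 1 month (≈30 days) ✓; grade P5 ≥ P4 ✓; age 18 < 21 ✗ → not eligible.
Vision Plan — status part-time ✓; service 852 days < 3 years (≈1095 days) ✗ → not eligible.
Unlimited PTO Program — rating 3 ≥ 2 ✓; age 18 < 25 ✗ → not eligible.
Paid Parental Leave — status part-time ✓; no waiver, service 852 days ≥ 12 months (≈360 days) ✓; 24 hrs/wk < 32 ✗ → not eligible.
Childcare Subsidy — service 852 days ≥ 2 months (≈60 days) ✓; dept Operations ✓; grade P5 ≥ P4 ✓ → eligible.
Dependent Care FSA — service 852 days < 3 years (≈1095 days) ✗ → not eligible.

Childcare Subsidy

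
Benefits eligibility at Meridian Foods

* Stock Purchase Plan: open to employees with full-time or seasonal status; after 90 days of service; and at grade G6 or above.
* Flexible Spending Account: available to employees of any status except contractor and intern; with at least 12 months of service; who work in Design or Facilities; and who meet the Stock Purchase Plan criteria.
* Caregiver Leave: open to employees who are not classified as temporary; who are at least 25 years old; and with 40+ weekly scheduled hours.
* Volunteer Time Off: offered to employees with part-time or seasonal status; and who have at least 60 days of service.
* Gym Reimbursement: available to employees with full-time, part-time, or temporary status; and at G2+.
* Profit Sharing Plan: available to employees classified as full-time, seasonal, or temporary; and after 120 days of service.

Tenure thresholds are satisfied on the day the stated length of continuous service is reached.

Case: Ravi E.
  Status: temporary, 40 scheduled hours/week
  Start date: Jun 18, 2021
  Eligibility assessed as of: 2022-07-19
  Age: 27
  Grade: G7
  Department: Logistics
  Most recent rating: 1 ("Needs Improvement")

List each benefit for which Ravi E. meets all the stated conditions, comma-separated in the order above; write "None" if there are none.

Gym Reimbursement, Profit Sharing Plan

Service from Jun 18, 2021 to 2022-07-19: 396 days.
Stock Purchase Plan — status temporary ✗ (requires full-time or seasonal) → not eligible.
Flexible Spending Account — status temporary ✓ (not excluded); service 396 days ≥ 12 months (≈360 days) ✓; dept Logistics ✗ → not eligible.
Caregiver Leave — status temporary ✗ (excluded) → not eligible.
Volunteer Time Off — status temporary ✗ (requires part-time or seasonal) → not eligible.
Gym Reimbursement — status temporary ✓; grade G7 ≥ G2 ✓ → eligible.
Profit Sharing Plan — status temporary ✓; service 396 days ≥ 120 days ✓ → eligible.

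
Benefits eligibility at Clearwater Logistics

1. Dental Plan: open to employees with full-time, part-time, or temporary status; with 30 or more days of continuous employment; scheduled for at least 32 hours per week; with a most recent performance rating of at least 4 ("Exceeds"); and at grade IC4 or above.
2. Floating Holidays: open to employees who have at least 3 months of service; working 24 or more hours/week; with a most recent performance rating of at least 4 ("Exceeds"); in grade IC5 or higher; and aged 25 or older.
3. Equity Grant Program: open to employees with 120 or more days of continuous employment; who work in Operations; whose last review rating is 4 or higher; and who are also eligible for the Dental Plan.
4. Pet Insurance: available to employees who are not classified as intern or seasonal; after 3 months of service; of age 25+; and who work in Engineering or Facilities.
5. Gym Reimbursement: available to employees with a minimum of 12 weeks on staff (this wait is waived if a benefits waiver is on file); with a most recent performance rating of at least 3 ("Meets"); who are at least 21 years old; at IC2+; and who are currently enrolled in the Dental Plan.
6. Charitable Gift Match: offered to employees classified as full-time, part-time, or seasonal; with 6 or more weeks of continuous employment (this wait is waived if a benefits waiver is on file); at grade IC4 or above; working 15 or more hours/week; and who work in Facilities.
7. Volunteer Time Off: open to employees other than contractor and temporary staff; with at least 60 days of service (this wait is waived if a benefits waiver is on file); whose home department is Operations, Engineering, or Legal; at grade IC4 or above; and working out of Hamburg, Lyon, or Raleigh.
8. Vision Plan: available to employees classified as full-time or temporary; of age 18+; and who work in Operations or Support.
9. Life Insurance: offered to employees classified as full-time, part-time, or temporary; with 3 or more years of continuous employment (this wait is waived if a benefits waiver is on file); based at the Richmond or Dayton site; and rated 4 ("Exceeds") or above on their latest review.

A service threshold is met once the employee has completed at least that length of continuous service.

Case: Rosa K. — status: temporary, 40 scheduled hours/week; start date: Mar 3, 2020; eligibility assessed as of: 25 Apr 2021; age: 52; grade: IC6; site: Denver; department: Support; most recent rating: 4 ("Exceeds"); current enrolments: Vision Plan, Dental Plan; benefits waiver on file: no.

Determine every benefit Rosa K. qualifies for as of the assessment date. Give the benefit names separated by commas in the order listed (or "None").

Service from Mar 3, 2020 to 25 Apr 2021: 418 days.
Dental Plan — status temporary ✓; service 418 days ≥ 30 days ✓; 40 hrs/wk ≥ 32 ✓; rating 4 ≥ 4 ✓; grade IC6 ≥ IC4 ✓ → eligible.
Floating Holidays — service 418 days ≥ 3 months (≈90 days) ✓; 40 hrs/wk ≥ 24 ✓; rating 4 ≥ 4 ✓; grade IC6 ≥ IC5 ✓; age 52 ≥ 25 ✓ → eligible.
Equity Grant Program — service 418 days ≥ 120 days ✓; dept Support ✗ → not eligible.
Pet Insurance — status temporary ✓ (not excluded); service 418 days ≥ 3 months (≈90 days) ✓; age 52 ≥ 25 ✓; dept Support ✗ → not eligible.
Gym Reimbursement — no waiver, service 418 days ≥ 12 weeks (≈84 days) ✓; rating 4 ≥ 3 ✓; age 52 ≥ 21 ✓; grade IC6 ≥ IC2 ✓; enrolled in Dental Plan ✓ → eligible.
Charitable Gift Match — status temporary ✗ (requires full-time, part-time, or seasonal) → not eligible.
Volunteer Time Off — status temporary ✗ (excluded) → not eligible.
Vision Plan — status temporary ✓; age 52 ≥ 18 ✓; dept Support ✓ → eligible.
Life Insurance — status temporary ✓; no waiver, service 418 days < 3 years (≈1095 days) ✗ → not eligible.

Dental Plan, Floating Holidays, Gym Reimbursement, Vision Plan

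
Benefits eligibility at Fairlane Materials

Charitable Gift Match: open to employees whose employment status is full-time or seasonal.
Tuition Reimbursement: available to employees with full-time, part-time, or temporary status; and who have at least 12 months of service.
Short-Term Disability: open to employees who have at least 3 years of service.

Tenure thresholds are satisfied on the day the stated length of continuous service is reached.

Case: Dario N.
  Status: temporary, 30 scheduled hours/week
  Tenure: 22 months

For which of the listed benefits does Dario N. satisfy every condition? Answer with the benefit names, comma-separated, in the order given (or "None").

Charitable Gift Match — status temporary ✗ (requires full-time or seasonal) → not eligible.
Tuition Reimbursement — status temporary ✓; service 22 months ≥ 12 months ✓ → eligible.
Short-Term Disability — service 22 months < 3 years (≈1095 days) ✗ → not eligible.

Tuition Reimbursement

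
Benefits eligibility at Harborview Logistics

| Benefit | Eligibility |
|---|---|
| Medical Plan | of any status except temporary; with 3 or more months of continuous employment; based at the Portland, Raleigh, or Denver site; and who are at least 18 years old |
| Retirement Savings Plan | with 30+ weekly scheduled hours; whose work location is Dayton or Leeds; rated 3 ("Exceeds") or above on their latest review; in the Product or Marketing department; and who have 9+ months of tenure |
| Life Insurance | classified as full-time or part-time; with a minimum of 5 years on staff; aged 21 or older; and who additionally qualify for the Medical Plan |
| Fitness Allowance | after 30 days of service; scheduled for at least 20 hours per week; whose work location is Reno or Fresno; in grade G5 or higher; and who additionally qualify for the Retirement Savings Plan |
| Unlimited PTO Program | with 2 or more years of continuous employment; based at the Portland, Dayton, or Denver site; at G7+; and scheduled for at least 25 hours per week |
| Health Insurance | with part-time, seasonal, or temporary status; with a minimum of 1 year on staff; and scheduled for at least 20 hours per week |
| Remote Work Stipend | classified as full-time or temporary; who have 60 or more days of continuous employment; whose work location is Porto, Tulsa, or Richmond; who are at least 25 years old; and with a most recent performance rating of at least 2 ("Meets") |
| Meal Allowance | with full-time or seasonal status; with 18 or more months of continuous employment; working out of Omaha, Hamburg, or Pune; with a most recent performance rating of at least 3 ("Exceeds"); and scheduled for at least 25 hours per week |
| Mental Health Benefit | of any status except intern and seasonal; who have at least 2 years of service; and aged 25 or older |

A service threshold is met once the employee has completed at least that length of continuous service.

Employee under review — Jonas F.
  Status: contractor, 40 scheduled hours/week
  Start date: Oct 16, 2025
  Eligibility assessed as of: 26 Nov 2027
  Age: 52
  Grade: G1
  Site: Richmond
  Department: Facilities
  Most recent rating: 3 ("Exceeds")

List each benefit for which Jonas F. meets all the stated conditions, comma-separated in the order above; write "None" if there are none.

Mental Health Benefit

Service from Oct 16, 2025 to 26 Nov 2027: 771 days.
Medical Plan — status contractor ✓ (not excluded); service 771 days ≥ 3 months (≈90 days) ✓; site Richmond ✗ (not Portland, Raleigh, or Denver) → not eligible.
Retirement Savings Plan — 40 hrs/wk ≥ 30 ✓; site Richmond ✗ (not Dayton or Leeds) → not eligible.
Life Insurance — status contractor ✗ (requires full-time or part-time) → not eligible.
Fitness Allowance — service 771 days ≥ 30 days ✓; 40 hrs/wk ≥ 20 ✓; site Richmond ✗ (not Reno or Fresno) → not eligible.
Unlimited PTO Program — service 771 days ≥ 2 years (≈730 days) ✓; site Richmond ✗ (not Portland, Dayton, or Denver) → not eligible.
Health Insurance — status contractor ✗ (requires part-time, seasonal, or temporary) → not eligible.
Remote Work Stipend — status contractor ✗ (requires full-time or temporary) → not eligible.
Meal Allowance — status contractor ✗ (requires full-time or seasonal) → not eligible.
Mental Health Benefit — status contractor ✓ (not excluded); service 771 days ≥ 2 years (≈730 days) ✓; age 52 ≥ 25 ✓ → eligible.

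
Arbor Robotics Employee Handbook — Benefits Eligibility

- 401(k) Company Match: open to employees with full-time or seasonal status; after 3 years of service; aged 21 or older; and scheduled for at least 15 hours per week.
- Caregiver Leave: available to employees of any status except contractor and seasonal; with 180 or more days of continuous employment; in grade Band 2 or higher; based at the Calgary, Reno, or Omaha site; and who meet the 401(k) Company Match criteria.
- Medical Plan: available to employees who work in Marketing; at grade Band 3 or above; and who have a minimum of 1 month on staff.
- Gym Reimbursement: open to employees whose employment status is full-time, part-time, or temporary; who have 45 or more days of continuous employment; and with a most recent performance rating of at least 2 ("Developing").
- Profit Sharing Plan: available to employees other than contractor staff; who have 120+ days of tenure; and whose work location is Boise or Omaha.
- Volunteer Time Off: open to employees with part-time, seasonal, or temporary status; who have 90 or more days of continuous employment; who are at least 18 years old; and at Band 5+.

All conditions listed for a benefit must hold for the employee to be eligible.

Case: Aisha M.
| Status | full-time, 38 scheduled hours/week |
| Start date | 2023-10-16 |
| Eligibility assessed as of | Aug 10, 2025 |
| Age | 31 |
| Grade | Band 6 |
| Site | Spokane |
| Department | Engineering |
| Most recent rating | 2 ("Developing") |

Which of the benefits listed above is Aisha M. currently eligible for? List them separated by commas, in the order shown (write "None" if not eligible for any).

Service from 2023-10-16 to Aug 10, 2025: 664 days.
401(k) Company Match — status full-time ✓; service 664 days < 3 years (≈1095 days) ✗ → not eligible.
Caregiver Leave — status full-time ✓ (not excluded); service 664 days ≥ 180 days ✓; grade Band 6 ≥ Band 2 ✓; site Spokane ✗ (not Calgary, Reno, or Omaha) → not eligible.
Medical Plan — dept Engineering ✗ → not eligible.
Gym Reimbursement — status full-time ✓; service 664 days ≥ 45 days ✓; rating 2 ≥ 2 ✓ → eligible.
Profit Sharing Plan — status full-time ✓ (not excluded); service 664 days ≥ 120 days ✓; site Spokane ✗ (not Boise or Omaha) → not eligible.
Volunteer Time Off — status full-time ✗ (requires part-time, seasonal, or temporary) → not eligible.

Gym Reimbursement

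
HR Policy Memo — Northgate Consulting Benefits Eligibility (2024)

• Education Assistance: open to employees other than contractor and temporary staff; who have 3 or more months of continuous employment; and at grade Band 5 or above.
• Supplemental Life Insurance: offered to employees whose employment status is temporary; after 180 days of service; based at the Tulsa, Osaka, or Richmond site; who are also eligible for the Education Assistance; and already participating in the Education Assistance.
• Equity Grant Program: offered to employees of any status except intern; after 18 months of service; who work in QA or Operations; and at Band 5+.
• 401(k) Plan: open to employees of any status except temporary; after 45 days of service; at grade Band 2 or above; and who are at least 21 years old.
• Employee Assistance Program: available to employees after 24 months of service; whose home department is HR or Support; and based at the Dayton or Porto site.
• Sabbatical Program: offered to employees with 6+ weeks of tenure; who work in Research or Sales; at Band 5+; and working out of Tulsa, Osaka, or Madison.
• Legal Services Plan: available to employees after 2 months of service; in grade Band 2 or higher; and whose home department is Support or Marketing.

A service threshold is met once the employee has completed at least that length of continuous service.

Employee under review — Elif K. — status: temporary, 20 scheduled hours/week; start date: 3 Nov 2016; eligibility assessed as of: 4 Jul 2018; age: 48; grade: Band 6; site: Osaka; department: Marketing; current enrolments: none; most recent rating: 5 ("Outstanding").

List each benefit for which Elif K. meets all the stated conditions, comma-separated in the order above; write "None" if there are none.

Legal Services Plan

Service from 3 Nov 2016 to 4 Jul 2018: 608 days.
Education Assistance — status temporary ✗ (excluded) → not eligible.
Supplemental Life Insurance — status temporary ✓; service 608 days ≥ 180 days ✓; site Osaka ✓; not eligible for Education Assistance ✗ → not eligible.
Equity Grant Program — status temporary ✓ (not excluded); service 608 days ≥ 18 months (≈540 days) ✓; dept Marketing ✗ → not eligible.
401(k) Plan — status temporary ✗ (excluded) → not eligible.
Employee Assistance Program — service 608 days < 24 months (≈720 days) ✗ → not eligible.
Sabbatical Program — service 608 days ≥ 6 weeks (≈42 days) ✓; dept Marketing ✗ → not eligible.
Legal Services Plan — service 608 days ≥ 2 months (≈60 days) ✓; grade Band 6 ≥ Band 2 ✓; dept Marketing ✓ → eligible.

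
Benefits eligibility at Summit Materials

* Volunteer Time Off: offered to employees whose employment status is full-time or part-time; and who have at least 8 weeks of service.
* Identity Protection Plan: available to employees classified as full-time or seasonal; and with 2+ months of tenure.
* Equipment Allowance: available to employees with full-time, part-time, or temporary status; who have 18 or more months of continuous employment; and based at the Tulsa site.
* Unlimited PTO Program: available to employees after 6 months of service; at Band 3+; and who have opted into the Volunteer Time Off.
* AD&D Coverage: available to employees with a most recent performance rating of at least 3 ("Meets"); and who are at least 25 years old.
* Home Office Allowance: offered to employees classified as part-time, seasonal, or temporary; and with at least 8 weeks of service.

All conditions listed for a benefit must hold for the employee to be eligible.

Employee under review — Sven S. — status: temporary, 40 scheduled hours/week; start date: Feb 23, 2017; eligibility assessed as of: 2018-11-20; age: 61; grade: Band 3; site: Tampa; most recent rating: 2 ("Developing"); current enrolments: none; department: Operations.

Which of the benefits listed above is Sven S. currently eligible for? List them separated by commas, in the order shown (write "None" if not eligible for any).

Home Office Allowance

Service from Feb 23, 2017 to 2018-11-20: 635 days.
Volunteer Time Off — status temporary ✗ (requires full-time or part-time) → not eligible.
Identity Protection Plan — status temporary ✗ (requires full-time or seasonal) → not eligible.
Equipment Allowance — status temporary ✓; service 635 days ≥ 18 months (≈540 days) ✓; site Tampa ✗ (not Tulsa) → not eligible.
Unlimited PTO Program — service 635 days ≥ 6 months (≈180 days) ✓; grade Band 3 ≥ Band 3 ✓; not enrolled in Volunteer Time Off ✗ → not eligible.
AD&D Coverage — rating 2 < 3 ✗ → not eligible.
Home Office Allowance — status temporary ✓; service 635 days ≥ 8 weeks (≈56 days) ✓ → eligible.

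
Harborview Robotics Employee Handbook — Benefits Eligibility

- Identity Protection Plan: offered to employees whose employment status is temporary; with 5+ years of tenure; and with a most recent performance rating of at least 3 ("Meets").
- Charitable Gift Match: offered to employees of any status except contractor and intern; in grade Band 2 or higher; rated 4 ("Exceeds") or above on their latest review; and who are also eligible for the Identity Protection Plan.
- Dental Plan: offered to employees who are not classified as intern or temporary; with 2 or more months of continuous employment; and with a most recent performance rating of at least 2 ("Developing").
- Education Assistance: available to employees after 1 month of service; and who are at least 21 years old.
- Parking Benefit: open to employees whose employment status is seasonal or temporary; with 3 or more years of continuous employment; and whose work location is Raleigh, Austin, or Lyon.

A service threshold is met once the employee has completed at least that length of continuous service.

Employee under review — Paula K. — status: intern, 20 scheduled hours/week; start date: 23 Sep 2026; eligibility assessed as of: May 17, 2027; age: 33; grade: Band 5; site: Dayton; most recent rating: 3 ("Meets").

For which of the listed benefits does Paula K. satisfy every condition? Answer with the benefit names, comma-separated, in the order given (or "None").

Education Assistance

Service from 23 Sep 2026 to May 17, 2027: 236 days.
Identity Protection Plan — status intern ✗ (requires temporary) → not eligible.
Charitable Gift Match — status intern ✗ (excluded) → not eligible.
Dental Plan — status intern ✗ (excluded) → not eligible.
Education Assistance — service 236 days ≥ 1 month (≈30 days) ✓; age 33 ≥ 21 ✓ → eligible.
Parking Benefit — status intern ✗ (requires seasonal or temporary) → not eligible.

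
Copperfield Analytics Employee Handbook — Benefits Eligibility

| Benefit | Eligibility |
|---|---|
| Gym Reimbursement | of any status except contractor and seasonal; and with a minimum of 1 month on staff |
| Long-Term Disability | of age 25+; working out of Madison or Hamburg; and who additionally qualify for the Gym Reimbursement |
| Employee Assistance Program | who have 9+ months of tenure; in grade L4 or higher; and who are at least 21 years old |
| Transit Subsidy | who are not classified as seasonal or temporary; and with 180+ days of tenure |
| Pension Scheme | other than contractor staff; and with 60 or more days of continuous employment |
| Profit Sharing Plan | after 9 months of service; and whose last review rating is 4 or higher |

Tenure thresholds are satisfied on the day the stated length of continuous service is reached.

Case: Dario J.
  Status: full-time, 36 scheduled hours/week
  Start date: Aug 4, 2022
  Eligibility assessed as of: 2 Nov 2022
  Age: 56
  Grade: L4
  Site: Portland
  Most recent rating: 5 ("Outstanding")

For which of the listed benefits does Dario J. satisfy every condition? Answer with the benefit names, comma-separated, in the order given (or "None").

Gym Reimbursement, Pension Scheme

Service from Aug 4, 2022 to 2 Nov 2022: 90 days.
Gym Reimbursement — status full-time ✓ (not excluded); service 90 days ≥ 1 month (≈30 days) ✓ → eligible.
Long-Term Disability — age 56 ≥ 25 ✓; site Portland ✗ (not Madison or Hamburg) → not eligible.
Employee Assistance Program — service 90 days < 9 months (≈270 days) ✗ → not eligible.
Transit Subsidy — status full-time ✓ (not excluded); service 90 days < 180 days ✗ → not eligible.
Pension Scheme — status full-time ✓ (not excluded); service 90 days ≥ 60 days ✓ → eligible.
Profit Sharing Plan — service 90 days < 9 months (≈270 days) ✗ → not eligible.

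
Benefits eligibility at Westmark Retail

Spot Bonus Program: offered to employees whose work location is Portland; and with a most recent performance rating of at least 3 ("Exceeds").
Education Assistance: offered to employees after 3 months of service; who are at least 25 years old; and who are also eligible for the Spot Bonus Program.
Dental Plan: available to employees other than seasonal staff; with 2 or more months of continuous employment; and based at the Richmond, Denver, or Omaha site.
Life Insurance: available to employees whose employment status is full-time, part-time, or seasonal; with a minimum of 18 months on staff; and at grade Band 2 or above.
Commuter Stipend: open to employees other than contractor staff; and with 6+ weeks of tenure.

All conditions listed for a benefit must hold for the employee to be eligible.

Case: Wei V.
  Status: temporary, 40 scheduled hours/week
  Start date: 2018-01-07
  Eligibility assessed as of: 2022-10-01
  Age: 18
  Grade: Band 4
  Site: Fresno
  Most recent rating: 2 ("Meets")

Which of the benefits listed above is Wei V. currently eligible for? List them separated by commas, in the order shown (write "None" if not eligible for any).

Service from 2018-01-07 to 2022-10-01: 1728 days.
Spot Bonus Program — site Fresno ✗ (not Portland) → not eligible.
Education Assistance — service 1728 days ≥ 3 months (≈90 days) ✓; age 18 < 25 ✗ → not eligible.
Dental Plan — status temporary ✓ (not excluded); service 1728 days ≥ 2 months (≈60 days) ✓; site Fresno ✗ (not Richmond, Denver, or Omaha) → not eligible.
Life Insurance — status temporary ✗ (requires full-time, part-time, or seasonal) → not eligible.
Commuter Stipend — status temporary ✓ (not excluded); service 1728 days ≥ 6 weeks (≈42 days) ✓ → eligible.

Commuter Stipend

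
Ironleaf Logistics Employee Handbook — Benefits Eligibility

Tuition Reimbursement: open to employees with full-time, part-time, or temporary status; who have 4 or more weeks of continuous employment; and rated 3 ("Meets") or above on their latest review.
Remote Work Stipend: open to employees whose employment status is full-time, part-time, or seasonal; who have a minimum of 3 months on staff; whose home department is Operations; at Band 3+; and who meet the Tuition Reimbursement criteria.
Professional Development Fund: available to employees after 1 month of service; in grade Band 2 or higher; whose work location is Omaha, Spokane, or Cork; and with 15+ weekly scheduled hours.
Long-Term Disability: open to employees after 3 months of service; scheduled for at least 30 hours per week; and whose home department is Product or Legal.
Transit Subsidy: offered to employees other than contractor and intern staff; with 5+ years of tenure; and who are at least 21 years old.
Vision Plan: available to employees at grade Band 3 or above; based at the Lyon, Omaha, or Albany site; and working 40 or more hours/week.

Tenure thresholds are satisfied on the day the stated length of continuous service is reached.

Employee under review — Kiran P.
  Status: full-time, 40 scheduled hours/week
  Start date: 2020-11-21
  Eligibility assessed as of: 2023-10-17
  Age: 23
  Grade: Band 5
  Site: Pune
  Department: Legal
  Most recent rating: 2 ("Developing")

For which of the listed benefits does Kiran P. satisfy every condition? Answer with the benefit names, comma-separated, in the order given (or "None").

Service from 2020-11-21 to 2023-10-17: 1060 days.
Tuition Reimbursement — status full-time ✓; service 1060 days ≥ 4 weeks (≈28 days) ✓; rating 2 < 3 ✗ → not eligible.
Remote Work Stipend — status full-time ✓; service 1060 days ≥ 3 months (≈90 days) ✓; dept Legal ✗ → not eligible.
Professional Development Fund — service 1060 days ≥ 1 month (≈30 days) ✓; grade Band 5 ≥ Band 2 ✓; site Pune ✗ (not Omaha, Spokane, or Cork) → not eligible.
Long-Term Disability — service 1060 days ≥ 3 months (≈90 days) ✓; 40 hrs/wk ≥ 30 ✓; dept Legal ✓ → eligible.
Transit Subsidy — status full-time ✓ (not excluded); service 1060 days < 5 years (≈1825 days) ✗ → not eligible.
Vision Plan — grade Band 5 ≥ Band 3 ✓; site Pune ✗ (not Lyon, Omaha, or Albany) → not eligible.

Long-Term Disability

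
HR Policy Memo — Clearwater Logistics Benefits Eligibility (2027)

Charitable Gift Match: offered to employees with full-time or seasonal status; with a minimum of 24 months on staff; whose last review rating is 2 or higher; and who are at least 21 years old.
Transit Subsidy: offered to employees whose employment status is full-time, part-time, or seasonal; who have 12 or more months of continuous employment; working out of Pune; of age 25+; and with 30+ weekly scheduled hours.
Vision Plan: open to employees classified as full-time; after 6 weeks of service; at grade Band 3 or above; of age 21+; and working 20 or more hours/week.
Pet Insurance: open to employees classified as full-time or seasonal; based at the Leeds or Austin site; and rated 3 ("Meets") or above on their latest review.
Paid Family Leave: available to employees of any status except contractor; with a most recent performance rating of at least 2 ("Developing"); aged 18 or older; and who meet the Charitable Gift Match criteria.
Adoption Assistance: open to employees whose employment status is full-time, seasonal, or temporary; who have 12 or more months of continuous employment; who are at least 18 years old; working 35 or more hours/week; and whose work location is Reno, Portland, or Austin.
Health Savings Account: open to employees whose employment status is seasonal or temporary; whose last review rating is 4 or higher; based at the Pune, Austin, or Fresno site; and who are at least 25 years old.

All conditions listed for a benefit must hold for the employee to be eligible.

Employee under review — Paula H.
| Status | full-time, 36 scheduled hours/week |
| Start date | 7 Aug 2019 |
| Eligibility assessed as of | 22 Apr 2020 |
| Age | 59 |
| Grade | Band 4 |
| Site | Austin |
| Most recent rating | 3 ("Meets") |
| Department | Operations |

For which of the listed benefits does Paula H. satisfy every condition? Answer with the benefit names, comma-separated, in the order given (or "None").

Service from 7 Aug 2019 to 22 Apr 2020: 259 days.
Charitable Gift Match — status full-time ✓; service 259 days < 24 months (≈720 days) ✗ → not eligible.
Transit Subsidy — status full-time ✓; service 259 days < 12 months (≈360 days) ✗ → not eligible.
Vision Plan — status full-time ✓; service 259 days ≥ 6 weeks (≈42 days) ✓; grade Band 4 ≥ Band 3 ✓; age 59 ≥ 21 ✓; 36 hrs/wk ≥ 20 ✓ → eligible.
Pet Insurance — status full-time ✓; site Austin ✓; rating 3 ≥ 3 ✓ → eligible.
Paid Family Leave — status full-time ✓ (not excluded); rating 3 ≥ 2 ✓; age 59 ≥ 18 ✓; not eligible for Charitable Gift Match ✗ → not eligible.
Adoption Assistance — status full-time ✓; service 259 days < 12 months (≈360 days) ✗ → not eligible.
Health Savings Account — status full-time ✗ (requires seasonal or temporary) → not eligible.

Vision Plan, Pet Insurance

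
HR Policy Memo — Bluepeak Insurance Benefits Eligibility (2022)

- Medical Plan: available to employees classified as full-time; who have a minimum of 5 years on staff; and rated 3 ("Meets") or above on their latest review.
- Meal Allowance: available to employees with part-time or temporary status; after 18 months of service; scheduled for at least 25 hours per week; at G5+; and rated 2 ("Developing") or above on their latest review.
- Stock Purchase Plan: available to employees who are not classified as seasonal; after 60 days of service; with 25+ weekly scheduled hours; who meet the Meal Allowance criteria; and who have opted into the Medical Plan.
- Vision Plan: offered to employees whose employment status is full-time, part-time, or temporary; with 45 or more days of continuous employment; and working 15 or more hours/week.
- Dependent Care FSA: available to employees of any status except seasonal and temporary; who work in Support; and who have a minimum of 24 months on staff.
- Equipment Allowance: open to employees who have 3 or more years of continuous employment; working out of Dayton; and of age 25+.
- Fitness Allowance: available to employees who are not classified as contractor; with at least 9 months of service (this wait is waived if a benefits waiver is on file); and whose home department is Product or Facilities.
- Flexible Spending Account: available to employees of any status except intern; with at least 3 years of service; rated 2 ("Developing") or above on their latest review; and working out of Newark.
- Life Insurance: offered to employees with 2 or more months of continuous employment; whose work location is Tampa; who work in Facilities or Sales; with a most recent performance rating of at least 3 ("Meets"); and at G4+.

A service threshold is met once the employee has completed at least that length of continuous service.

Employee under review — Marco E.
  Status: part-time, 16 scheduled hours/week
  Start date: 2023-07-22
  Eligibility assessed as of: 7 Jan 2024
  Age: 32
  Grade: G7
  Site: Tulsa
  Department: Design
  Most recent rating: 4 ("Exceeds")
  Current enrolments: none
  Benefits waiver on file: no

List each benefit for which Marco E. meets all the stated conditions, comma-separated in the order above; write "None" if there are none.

Service from 2023-07-22 to 7 Jan 2024: 169 days.
Medical Plan — status part-time ✗ (requires full-time) → not eligible.
Meal Allowance — status part-time ✓; service 169 days < 18 months (≈540 days) ✗ → not eligible.
Stock Purchase Plan — status part-time ✓ (not excluded); service 169 days ≥ 60 days ✓; 16 hrs/wk < 25 ✗ → not eligible.
Vision Plan — status part-time ✓; service 169 days ≥ 45 days ✓; 16 hrs/wk ≥ 15 ✓ → eligible.
Dependent Care FSA — status part-time ✓ (not excluded); dept Design ✗ → not eligible.
Equipment Allowance — service 169 days < 3 years (≈1095 days) ✗ → not eligible.
Fitness Allowance — status part-time ✓ (not excluded); no waiver, service 169 days < 9 months (≈270 days) ✗ → not eligible.
Flexible Spending Account — status part-time ✓ (not excluded); service 169 days < 3 years (≈1095 days) ✗ → not eligible.
Life Insurance — service 169 days ≥ 2 months (≈60 days) ✓; site Tulsa ✗ (not Tampa) → not eligible.

Vision Plan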